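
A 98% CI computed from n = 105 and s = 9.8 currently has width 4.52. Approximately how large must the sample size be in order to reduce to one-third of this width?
n ≈ 945

CI width ∝ 1/√n
To reduce width by factor 3, need √n to grow by 3 → need 3² = 9 times as many samples.

Current: n = 105, width = 4.52
New: n = 945, width ≈ 1.49

Width reduced by factor of 4.52/1.49 = 3.03.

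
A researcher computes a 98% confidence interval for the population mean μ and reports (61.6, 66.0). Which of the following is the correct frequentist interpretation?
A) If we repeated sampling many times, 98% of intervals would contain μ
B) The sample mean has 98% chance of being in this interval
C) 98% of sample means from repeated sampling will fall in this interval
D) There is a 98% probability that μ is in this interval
A

A) Correct — this is the frequentist long-run coverage interpretation.
B) Wrong — x̄ is observed and sits in the interval by construction.
C) Wrong — coverage applies to intervals containing μ, not to future x̄ values.
D) Wrong — μ is fixed; the randomness lives in the interval, not in μ.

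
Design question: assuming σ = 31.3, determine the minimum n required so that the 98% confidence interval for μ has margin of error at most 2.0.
n ≥ 1326

For margin E ≤ 2.0:
n ≥ (z* · σ / E)²
n ≥ (2.326 · 31.3 / 2.0)²
n ≥ 1325.10

Minimum n = 1326 (rounding up)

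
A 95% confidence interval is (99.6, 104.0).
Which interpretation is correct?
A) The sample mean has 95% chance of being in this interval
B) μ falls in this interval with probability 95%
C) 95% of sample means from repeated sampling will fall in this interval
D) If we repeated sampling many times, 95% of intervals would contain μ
D

A) Wrong — x̄ is observed and sits in the interval by construction.
B) Wrong — μ is fixed; the randomness lives in the interval, not in μ.
C) Wrong — coverage applies to intervals containing μ, not to future x̄ values.
D) Correct — this is the frequentist long-run coverage interpretation.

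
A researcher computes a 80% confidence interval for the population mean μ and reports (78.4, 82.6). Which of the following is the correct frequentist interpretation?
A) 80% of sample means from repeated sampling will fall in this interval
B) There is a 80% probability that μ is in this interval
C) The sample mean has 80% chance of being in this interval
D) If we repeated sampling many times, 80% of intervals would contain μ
D

A) Wrong — coverage applies to intervals containing μ, not to future x̄ values.
B) Wrong — μ is fixed; the randomness lives in the interval, not in μ.
C) Wrong — x̄ is observed and sits in the interval by construction.
D) Correct — this is the frequentist long-run coverage interpretation.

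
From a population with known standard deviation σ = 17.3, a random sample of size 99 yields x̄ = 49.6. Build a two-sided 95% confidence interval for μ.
(46.19, 53.01)

z-interval (σ known):
z* = 1.960 for 95% confidence

Margin of error = z* · σ/√n = 1.960 · 17.3/√99 = 3.41

CI: (49.6 - 3.41, 49.6 + 3.41) = (46.19, 53.01)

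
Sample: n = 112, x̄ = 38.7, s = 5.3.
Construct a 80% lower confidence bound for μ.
μ ≥ 38.28

Lower bound (one-sided):
t* = 0.845 (one-sided for 80%)
Lower bound = x̄ - t* · s/√n = 38.7 - 0.845 · 5.3/√112 = 38.28

We are 80% confident that μ ≥ 38.28.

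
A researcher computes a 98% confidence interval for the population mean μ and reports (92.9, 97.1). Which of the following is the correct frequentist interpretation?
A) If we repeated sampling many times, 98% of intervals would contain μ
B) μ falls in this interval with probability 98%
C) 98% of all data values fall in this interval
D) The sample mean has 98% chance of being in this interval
A

A) Correct — this is the frequentist long-run coverage interpretation.
B) Wrong — μ is fixed; the randomness lives in the interval, not in μ.
C) Wrong — a CI is about the parameter μ, not individual data values.
D) Wrong — x̄ is observed and sits in the interval by construction.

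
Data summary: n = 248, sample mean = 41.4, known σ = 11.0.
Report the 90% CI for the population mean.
(40.25, 42.55)

z-interval (σ known):
z* = 1.645 for 90% confidence

Margin of error = z* · σ/√n = 1.645 · 11.0/√248 = 1.15

CI: (41.4 - 1.15, 41.4 + 1.15) = (40.25, 42.55)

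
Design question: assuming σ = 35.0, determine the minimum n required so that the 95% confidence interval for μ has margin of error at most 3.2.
n ≥ 460

For margin E ≤ 3.2:
n ≥ (z* · σ / E)²
n ≥ (1.960 · 35.0 / 3.2)²
n ≥ 459.57

Minimum n = 460 (rounding up)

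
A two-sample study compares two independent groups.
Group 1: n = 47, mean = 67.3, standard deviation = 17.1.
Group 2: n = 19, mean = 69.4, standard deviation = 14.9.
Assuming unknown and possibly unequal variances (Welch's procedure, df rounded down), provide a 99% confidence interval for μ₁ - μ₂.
(-13.58, 9.38)

Difference: x̄₁ - x̄₂ = -2.10
SE = √(s₁²/n₁ + s₂²/n₂) = √(17.1²/47 + 14.9²/19) = 4.2316
df = 38.05 → 38 (Welch–Satterthwaite, rounded down)
t* = 2.712

CI: -2.10 ± 2.712 · 4.2316 = -2.10 ± 11.48 = (-13.58, 9.38)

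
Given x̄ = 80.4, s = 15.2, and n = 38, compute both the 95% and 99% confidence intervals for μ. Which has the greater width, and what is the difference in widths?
99% CI is wider by 3.40

df = 37
95% CI: t* = 2.026, (75.40, 85.40), width = 2 · t* · s/√n = 9.99
99% CI: t* = 2.715, (73.71, 87.09), width = 2 · t* · s/√n = 13.39

The 99% CI is wider by 13.39 - 9.99 = 3.40.
Higher confidence requires a wider interval.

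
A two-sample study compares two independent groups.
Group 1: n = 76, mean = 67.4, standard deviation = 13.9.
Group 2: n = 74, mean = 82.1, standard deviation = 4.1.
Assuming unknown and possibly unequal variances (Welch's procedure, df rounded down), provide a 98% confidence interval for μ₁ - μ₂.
(-18.64, -10.76)

Difference: x̄₁ - x̄₂ = -14.70
SE = √(s₁²/n₁ + s₂²/n₂) = √(13.9²/76 + 4.1²/74) = 1.6642
df = 88.28 → 88 (Welch–Satterthwaite, rounded down)
t* = 2.369

CI: -14.70 ± 2.369 · 1.6642 = -14.70 ± 3.94 = (-18.64, -10.76)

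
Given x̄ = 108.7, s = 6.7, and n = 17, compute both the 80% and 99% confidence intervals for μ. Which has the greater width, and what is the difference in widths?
99% CI is wider by 5.14

df = 16
80% CI: t* = 1.337, (106.53, 110.87), width = 2 · t* · s/√n = 4.35
99% CI: t* = 2.921, (103.95, 113.45), width = 2 · t* · s/√n = 9.49

The 99% CI is wider by 9.49 - 4.35 = 5.14.
Higher confidence requires a wider interval.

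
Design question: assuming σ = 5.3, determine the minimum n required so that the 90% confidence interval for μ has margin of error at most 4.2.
n ≥ 5

For margin E ≤ 4.2:
n ≥ (z* · σ / E)²
n ≥ (1.645 · 5.3 / 4.2)²
n ≥ 4.31

Minimum n = 5 (rounding up)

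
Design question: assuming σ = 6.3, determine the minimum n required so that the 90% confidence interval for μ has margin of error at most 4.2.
n ≥ 7

For margin E ≤ 4.2:
n ≥ (z* · σ / E)²
n ≥ (1.645 · 6.3 / 4.2)²
n ≥ 6.09

Minimum n = 7 (rounding up)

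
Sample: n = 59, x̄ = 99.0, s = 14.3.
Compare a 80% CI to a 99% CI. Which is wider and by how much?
99% CI is wider by 5.09

df = 58
80% CI: t* = 1.296, (96.59, 101.41), width = 2 · t* · s/√n = 4.83
99% CI: t* = 2.663, (94.04, 103.96), width = 2 · t* · s/√n = 9.92

The 99% CI is wider by 9.92 - 4.83 = 5.09.
Higher confidence requires a wider interval.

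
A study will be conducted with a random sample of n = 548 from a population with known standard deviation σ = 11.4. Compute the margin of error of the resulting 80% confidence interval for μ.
Margin of error = 0.62

Margin of error = z* · σ/√n
= 1.282 · 11.4/√548
= 1.282 · 11.4/23.4094
= 0.62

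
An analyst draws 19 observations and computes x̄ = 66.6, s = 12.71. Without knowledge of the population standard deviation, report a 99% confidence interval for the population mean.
(58.21, 74.99)

t-interval (σ unknown):
df = n - 1 = 18
t* = 2.878 for 99% confidence

Margin of error = t* · s/√n = 2.878 · 12.71/√19 = 8.39

CI: (58.21, 74.99)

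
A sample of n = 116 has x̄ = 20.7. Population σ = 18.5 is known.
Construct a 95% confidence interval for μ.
(17.33, 24.07)

z-interval (σ known):
z* = 1.960 for 95% confidence

Margin of error = z* · σ/√n = 1.960 · 18.5/√116 = 3.37

CI: (20.7 - 3.37, 20.7 + 3.37) = (17.33, 24.07)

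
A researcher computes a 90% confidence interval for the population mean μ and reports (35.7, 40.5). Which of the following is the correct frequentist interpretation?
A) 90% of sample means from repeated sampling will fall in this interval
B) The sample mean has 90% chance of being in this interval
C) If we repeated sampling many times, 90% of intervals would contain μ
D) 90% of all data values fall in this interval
C

A) Wrong — coverage applies to intervals containing μ, not to future x̄ values.
B) Wrong — x̄ is observed and sits in the interval by construction.
C) Correct — this is the frequentist long-run coverage interpretation.
D) Wrong — a CI is about the parameter μ, not individual data values.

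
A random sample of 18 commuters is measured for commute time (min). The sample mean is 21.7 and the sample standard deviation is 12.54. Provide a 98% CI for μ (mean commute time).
(14.11, 29.29)

t-interval (σ unknown):
df = n - 1 = 17
t* = 2.567 for 98% confidence

Margin of error = t* · s/√n = 2.567 · 12.54/√18 = 7.59

CI: (14.11, 29.29)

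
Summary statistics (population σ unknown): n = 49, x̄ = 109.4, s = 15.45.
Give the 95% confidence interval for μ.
(104.96, 113.84)

t-interval (σ unknown):
df = n - 1 = 48
t* = 2.011 for 95% confidence

Margin of error = t* · s/√n = 2.011 · 15.45/√49 = 4.44

CI: (104.96, 113.84)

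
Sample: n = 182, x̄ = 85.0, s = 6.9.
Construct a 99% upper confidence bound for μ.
μ ≤ 86.20

Upper bound (one-sided):
t* = 2.347 (one-sided for 99%)
Upper bound = x̄ + t* · s/√n = 85.0 + 2.347 · 6.9/√182 = 86.20

We are 99% confident that μ ≤ 86.20.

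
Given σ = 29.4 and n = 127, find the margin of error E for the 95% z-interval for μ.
Margin of error = 5.11

Margin of error = z* · σ/√n
= 1.960 · 29.4/√127
= 1.960 · 29.4/11.2694
= 5.11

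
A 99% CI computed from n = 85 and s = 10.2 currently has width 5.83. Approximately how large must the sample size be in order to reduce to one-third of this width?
n ≈ 765

CI width ∝ 1/√n
To reduce width by factor 3, need √n to grow by 3 → need 3² = 9 times as many samples.

Current: n = 85, width = 5.83
New: n = 765, width ≈ 1.90

Width reduced by factor of 5.83/1.90 = 3.07.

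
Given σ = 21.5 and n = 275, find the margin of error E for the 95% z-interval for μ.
Margin of error = 2.54

Margin of error = z* · σ/√n
= 1.960 · 21.5/√275
= 1.960 · 21.5/16.5831
= 2.54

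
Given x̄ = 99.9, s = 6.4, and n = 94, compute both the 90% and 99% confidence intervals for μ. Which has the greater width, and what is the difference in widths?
99% CI is wider by 1.28

df = 93
90% CI: t* = 1.661, (98.80, 101.00), width = 2 · t* · s/√n = 2.19
99% CI: t* = 2.630, (98.16, 101.64), width = 2 · t* · s/√n = 3.47

The 99% CI is wider by 3.47 - 2.19 = 1.28.
Higher confidence requires a wider interval.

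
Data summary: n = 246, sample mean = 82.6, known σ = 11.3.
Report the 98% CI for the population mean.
(80.92, 84.28)

z-interval (σ known):
z* = 2.326 for 98% confidence

Margin of error = z* · σ/√n = 2.326 · 11.3/√246 = 1.68

CI: (82.6 - 1.68, 82.6 + 1.68) = (80.92, 84.28)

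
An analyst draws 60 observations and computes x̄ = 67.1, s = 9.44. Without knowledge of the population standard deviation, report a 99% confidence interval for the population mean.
(63.86, 70.34)

t-interval (σ unknown):
df = n - 1 = 59
t* = 2.662 for 99% confidence

Margin of error = t* · s/√n = 2.662 · 9.44/√60 = 3.24

CI: (63.86, 70.34)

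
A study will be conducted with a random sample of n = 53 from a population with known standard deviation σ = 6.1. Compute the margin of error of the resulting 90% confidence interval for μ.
Margin of error = 1.38

Margin of error = z* · σ/√n
= 1.645 · 6.1/√53
= 1.645 · 6.1/7.2801
= 1.38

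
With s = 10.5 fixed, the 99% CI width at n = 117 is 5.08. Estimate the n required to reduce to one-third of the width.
n ≈ 1053

CI width ∝ 1/√n
To reduce width by factor 3, need √n to grow by 3 → need 3² = 9 times as many samples.

Current: n = 117, width = 5.08
New: n = 1053, width ≈ 1.67

Width reduced by factor of 5.08/1.67 = 3.04.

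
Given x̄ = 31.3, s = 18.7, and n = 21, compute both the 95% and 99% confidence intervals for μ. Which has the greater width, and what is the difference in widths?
99% CI is wider by 6.20

df = 20
95% CI: t* = 2.086, (22.79, 39.81), width = 2 · t* · s/√n = 17.02
99% CI: t* = 2.845, (19.69, 42.91), width = 2 · t* · s/√n = 23.22

The 99% CI is wider by 23.22 - 17.02 = 6.20.
Higher confidence requires a wider interval.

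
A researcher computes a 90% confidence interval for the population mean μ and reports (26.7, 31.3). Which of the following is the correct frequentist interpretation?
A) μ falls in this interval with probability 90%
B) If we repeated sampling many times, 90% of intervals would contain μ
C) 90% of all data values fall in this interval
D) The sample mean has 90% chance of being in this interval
B

A) Wrong — μ is fixed; the randomness lives in the interval, not in μ.
B) Correct — this is the frequentist long-run coverage interpretation.
C) Wrong — a CI is about the parameter μ, not individual data values.
D) Wrong — x̄ is observed and sits in the interval by construction.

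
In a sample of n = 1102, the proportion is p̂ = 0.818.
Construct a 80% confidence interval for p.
(0.803, 0.833)

Proportion CI:
SE = √(p̂(1-p̂)/n) = √(0.818 · 0.182 / 1102) = 0.01162

z* = 1.282
Margin = z* · SE = 1.282 · 0.01162 = 0.0149

CI: 0.818 ± 0.0149 = (0.803, 0.833)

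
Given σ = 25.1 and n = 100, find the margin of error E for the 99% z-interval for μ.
Margin of error = 6.47

Margin of error = z* · σ/√n
= 2.576 · 25.1/√100
= 2.576 · 25.1/10.0000
= 6.47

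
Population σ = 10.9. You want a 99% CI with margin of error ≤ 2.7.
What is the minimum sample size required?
n ≥ 109

For margin E ≤ 2.7:
n ≥ (z* · σ / E)²
n ≥ (2.576 · 10.9 / 2.7)²
n ≥ 108.15

Minimum n = 109 (rounding up)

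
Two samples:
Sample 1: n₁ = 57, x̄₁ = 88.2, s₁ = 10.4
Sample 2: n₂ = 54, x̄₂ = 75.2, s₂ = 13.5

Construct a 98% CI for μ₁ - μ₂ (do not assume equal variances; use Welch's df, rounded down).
(7.57, 18.43)

Difference: x̄₁ - x̄₂ = 13.00
SE = √(s₁²/n₁ + s₂²/n₂) = √(10.4²/57 + 13.5²/54) = 2.2962
df = 99.56 → 99 (Welch–Satterthwaite, rounded down)
t* = 2.365

CI: 13.00 ± 2.365 · 2.2962 = 13.00 ± 5.43 = (7.57, 18.43)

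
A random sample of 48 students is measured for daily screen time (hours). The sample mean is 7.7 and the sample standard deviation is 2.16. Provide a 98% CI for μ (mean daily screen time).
(6.95, 8.45)

t-interval (σ unknown):
df = n - 1 = 47
t* = 2.408 for 98% confidence

Margin of error = t* · s/√n = 2.408 · 2.16/√48 = 0.75

CI: (6.95, 8.45)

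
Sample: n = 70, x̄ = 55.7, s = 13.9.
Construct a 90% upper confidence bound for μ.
μ ≤ 57.85

Upper bound (one-sided):
t* = 1.294 (one-sided for 90%)
Upper bound = x̄ + t* · s/√n = 55.7 + 1.294 · 13.9/√70 = 57.85

We are 90% confident that μ ≤ 57.85.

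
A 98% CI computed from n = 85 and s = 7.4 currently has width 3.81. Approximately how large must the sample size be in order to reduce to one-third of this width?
n ≈ 765

CI width ∝ 1/√n
To reduce width by factor 3, need √n to grow by 3 → need 3² = 9 times as many samples.

Current: n = 85, width = 3.81
New: n = 765, width ≈ 1.25

Width reduced by factor of 3.81/1.25 = 3.05.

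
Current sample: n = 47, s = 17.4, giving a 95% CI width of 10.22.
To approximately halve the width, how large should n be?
n ≈ 188

CI width ∝ 1/√n
To reduce width by factor 2, need √n to grow by 2 → need 2² = 4 times as many samples.

Current: n = 47, width = 10.22
New: n = 188, width ≈ 5.01

Width reduced by factor of 10.22/5.01 = 2.04.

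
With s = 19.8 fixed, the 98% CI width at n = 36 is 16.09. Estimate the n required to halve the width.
n ≈ 144

CI width ∝ 1/√n
To reduce width by factor 2, need √n to grow by 2 → need 2² = 4 times as many samples.

Current: n = 36, width = 16.09
New: n = 144, width ≈ 7.76

Width reduced by factor of 16.09/7.76 = 2.07.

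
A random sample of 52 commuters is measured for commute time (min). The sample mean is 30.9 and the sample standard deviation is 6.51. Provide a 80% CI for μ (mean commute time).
(29.73, 32.07)

t-interval (σ unknown):
df = n - 1 = 51
t* = 1.298 for 80% confidence

Margin of error = t* · s/√n = 1.298 · 6.51/√52 = 1.17

CI: (29.73, 32.07)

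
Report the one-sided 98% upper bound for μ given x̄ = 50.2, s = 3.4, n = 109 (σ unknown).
μ ≤ 50.88

Upper bound (one-sided):
t* = 2.079 (one-sided for 98%)
Upper bound = x̄ + t* · s/√n = 50.2 + 2.079 · 3.4/√109 = 50.88

We are 98% confident that μ ≤ 50.88.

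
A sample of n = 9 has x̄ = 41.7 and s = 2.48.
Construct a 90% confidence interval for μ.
(40.16, 43.24)

t-interval (σ unknown):
df = n - 1 = 8
t* = 1.860 for 90% confidence

Margin of error = t* · s/√n = 1.860 · 2.48/√9 = 1.54

CI: (40.16, 43.24)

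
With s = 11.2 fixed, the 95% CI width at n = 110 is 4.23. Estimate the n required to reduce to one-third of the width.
n ≈ 990

CI width ∝ 1/√n
To reduce width by factor 3, need √n to grow by 3 → need 3² = 9 times as many samples.

Current: n = 110, width = 4.23
New: n = 990, width ≈ 1.40

Width reduced by factor of 4.23/1.40 = 3.02.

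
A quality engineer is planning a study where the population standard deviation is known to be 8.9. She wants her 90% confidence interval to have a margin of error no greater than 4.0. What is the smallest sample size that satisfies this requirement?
n ≥ 14

For margin E ≤ 4.0:
n ≥ (z* · σ / E)²
n ≥ (1.645 · 8.9 / 4.0)²
n ≥ 13.40

Minimum n = 14 (rounding up)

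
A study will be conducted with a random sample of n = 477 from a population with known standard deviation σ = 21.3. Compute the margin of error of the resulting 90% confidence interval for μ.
Margin of error = 1.60

Margin of error = z* · σ/√n
= 1.645 · 21.3/√477
= 1.645 · 21.3/21.8403
= 1.60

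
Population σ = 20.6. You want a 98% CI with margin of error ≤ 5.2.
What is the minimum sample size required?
n ≥ 85

For margin E ≤ 5.2:
n ≥ (z* · σ / E)²
n ≥ (2.326 · 20.6 / 5.2)²
n ≥ 84.91

Minimum n = 85 (rounding up)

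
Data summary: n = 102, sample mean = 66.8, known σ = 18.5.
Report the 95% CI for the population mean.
(63.21, 70.39)

z-interval (σ known):
z* = 1.960 for 95% confidence

Margin of error = z* · σ/√n = 1.960 · 18.5/√102 = 3.59

CI: (66.8 - 3.59, 66.8 + 3.59) = (63.21, 70.39)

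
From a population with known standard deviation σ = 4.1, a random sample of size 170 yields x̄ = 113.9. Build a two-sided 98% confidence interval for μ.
(113.17, 114.63)

z-interval (σ known):
z* = 2.326 for 98% confidence

Margin of error = z* · σ/√n = 2.326 · 4.1/√170 = 0.73

CI: (113.9 - 0.73, 113.9 + 0.73) = (113.17, 114.63)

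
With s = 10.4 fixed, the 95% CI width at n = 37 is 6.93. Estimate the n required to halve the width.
n ≈ 148

CI width ∝ 1/√n
To reduce width by factor 2, need √n to grow by 2 → need 2² = 4 times as many samples.

Current: n = 37, width = 6.93
New: n = 148, width ≈ 3.38

Width reduced by factor of 6.93/3.38 = 2.05.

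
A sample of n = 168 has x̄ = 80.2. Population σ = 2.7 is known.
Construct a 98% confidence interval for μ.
(79.72, 80.68)

z-interval (σ known):
z* = 2.326 for 98% confidence

Margin of error = z* · σ/√n = 2.326 · 2.7/√168 = 0.48

CI: (80.2 - 0.48, 80.2 + 0.48) = (79.72, 80.68)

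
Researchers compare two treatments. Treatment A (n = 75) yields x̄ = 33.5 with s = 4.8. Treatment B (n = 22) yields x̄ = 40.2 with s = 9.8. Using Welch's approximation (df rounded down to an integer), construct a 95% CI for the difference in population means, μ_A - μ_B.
(-11.16, -2.24)

Difference: x̄₁ - x̄₂ = -6.70
SE = √(s₁²/n₁ + s₂²/n₂) = √(4.8²/75 + 9.8²/22) = 2.1616
df = 24.03 → 24 (Welch–Satterthwaite, rounded down)
t* = 2.064

CI: -6.70 ± 2.064 · 2.1616 = -6.70 ± 4.46 = (-11.16, -2.24)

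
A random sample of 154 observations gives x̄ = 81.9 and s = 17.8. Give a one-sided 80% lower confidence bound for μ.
μ ≥ 80.69

Lower bound (one-sided):
t* = 0.844 (one-sided for 80%)
Lower bound = x̄ - t* · s/√n = 81.9 - 0.844 · 17.8/√154 = 80.69

We are 80% confident that μ ≥ 80.69.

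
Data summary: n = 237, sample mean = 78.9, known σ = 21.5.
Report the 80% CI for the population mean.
(77.11, 80.69)

z-interval (σ known):
z* = 1.282 for 80% confidence

Margin of error = z* · σ/√n = 1.282 · 21.5/√237 = 1.79

CI: (78.9 - 1.79, 78.9 + 1.79) = (77.11, 80.69)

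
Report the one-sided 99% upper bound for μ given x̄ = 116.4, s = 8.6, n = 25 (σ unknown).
μ ≤ 120.69

Upper bound (one-sided):
t* = 2.492 (one-sided for 99%)
Upper bound = x̄ + t* · s/√n = 116.4 + 2.492 · 8.6/√25 = 120.69

We are 99% confident that μ ≤ 120.69.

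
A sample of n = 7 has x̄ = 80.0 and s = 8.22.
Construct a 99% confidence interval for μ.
(68.48, 91.52)

t-interval (σ unknown):
df = n - 1 = 6
t* = 3.707 for 99% confidence

Margin of error = t* · s/√n = 3.707 · 8.22/√7 = 11.52

CI: (68.48, 91.52)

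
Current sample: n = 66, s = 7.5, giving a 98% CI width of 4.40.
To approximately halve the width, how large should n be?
n ≈ 264

CI width ∝ 1/√n
To reduce width by factor 2, need √n to grow by 2 → need 2² = 4 times as many samples.

Current: n = 66, width = 4.40
New: n = 264, width ≈ 2.16

Width reduced by factor of 4.40/2.16 = 2.04.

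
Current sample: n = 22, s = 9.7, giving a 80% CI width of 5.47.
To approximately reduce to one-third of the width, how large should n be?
n ≈ 198

CI width ∝ 1/√n
To reduce width by factor 3, need √n to grow by 3 → need 3² = 9 times as many samples.

Current: n = 22, width = 5.47
New: n = 198, width ≈ 1.77

Width reduced by factor of 5.47/1.77 = 3.09.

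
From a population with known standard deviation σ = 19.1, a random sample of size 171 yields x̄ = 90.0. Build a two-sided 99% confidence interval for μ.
(86.24, 93.76)

z-interval (σ known):
z* = 2.576 for 99% confidence

Margin of error = z* · σ/√n = 2.576 · 19.1/√171 = 3.76

CI: (90.0 - 3.76, 90.0 + 3.76) = (86.24, 93.76)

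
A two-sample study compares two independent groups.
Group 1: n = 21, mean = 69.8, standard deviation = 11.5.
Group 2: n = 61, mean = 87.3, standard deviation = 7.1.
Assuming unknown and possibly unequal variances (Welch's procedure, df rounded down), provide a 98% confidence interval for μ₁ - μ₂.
(-24.13, -10.87)

Difference: x̄₁ - x̄₂ = -17.50
SE = √(s₁²/n₁ + s₂²/n₂) = √(11.5²/21 + 7.1²/61) = 2.6691
df = 25.45 → 25 (Welch–Satterthwaite, rounded down)
t* = 2.485

CI: -17.50 ± 2.485 · 2.6691 = -17.50 ± 6.63 = (-24.13, -10.87)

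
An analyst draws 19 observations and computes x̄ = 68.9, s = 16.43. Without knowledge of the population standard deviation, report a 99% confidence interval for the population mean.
(58.05, 79.75)

t-interval (σ unknown):
df = n - 1 = 18
t* = 2.878 for 99% confidence

Margin of error = t* · s/√n = 2.878 · 16.43/√19 = 10.85

CI: (58.05, 79.75)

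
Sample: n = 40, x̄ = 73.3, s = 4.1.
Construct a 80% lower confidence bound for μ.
μ ≥ 72.75

Lower bound (one-sided):
t* = 0.851 (one-sided for 80%)
Lower bound = x̄ - t* · s/√n = 73.3 - 0.851 · 4.1/√40 = 72.75

We are 80% confident that μ ≥ 72.75.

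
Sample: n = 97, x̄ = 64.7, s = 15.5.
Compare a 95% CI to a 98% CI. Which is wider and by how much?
98% CI is wider by 1.20

df = 96
95% CI: t* = 1.985, (61.58, 67.82), width = 2 · t* · s/√n = 6.25
98% CI: t* = 2.366, (60.98, 68.42), width = 2 · t* · s/√n = 7.45

The 98% CI is wider by 7.45 - 6.25 = 1.20.
Higher confidence requires a wider interval.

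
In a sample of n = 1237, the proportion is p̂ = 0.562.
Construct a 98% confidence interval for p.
(0.529, 0.595)

Proportion CI:
SE = √(p̂(1-p̂)/n) = √(0.562 · 0.438 / 1237) = 0.01411

z* = 2.326
Margin = z* · SE = 2.326 · 0.01411 = 0.0328

CI: 0.562 ± 0.0328 = (0.529, 0.595)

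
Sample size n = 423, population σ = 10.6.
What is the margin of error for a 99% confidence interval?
Margin of error = 1.33

Margin of error = z* · σ/√n
= 2.576 · 10.6/√423
= 2.576 · 10.6/20.5670
= 1.33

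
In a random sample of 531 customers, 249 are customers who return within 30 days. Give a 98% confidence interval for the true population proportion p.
(0.419, 0.519)

Proportion CI:
p̂ = 249/531 = 0.46893
SE = √(p̂(1-p̂)/n) = √(0.46893 · 0.53107 / 531) = 0.02166

z* = 2.326
Margin = z* · SE = 2.326 · 0.02166 = 0.0504

CI: 0.46893 ± 0.0504 = (0.419, 0.519)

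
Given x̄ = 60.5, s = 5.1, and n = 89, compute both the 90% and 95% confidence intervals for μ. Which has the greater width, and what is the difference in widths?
95% CI is wider by 0.35

df = 88
90% CI: t* = 1.662, (59.60, 61.40), width = 2 · t* · s/√n = 1.80
95% CI: t* = 1.987, (59.43, 61.57), width = 2 · t* · s/√n = 2.15

The 95% CI is wider by 2.15 - 1.80 = 0.35.
Higher confidence requires a wider interval.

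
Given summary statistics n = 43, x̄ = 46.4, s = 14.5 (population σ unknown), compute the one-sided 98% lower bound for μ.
μ ≥ 41.71

Lower bound (one-sided):
t* = 2.120 (one-sided for 98%)
Lower bound = x̄ - t* · s/√n = 46.4 - 2.120 · 14.5/√43 = 41.71

We are 98% confident that μ ≥ 41.71.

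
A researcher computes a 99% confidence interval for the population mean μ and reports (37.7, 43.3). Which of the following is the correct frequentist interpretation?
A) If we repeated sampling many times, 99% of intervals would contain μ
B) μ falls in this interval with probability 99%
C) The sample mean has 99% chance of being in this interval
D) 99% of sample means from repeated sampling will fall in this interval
A

A) Correct — this is the frequentist long-run coverage interpretation.
B) Wrong — μ is fixed; the randomness lives in the interval, not in μ.
C) Wrong — x̄ is observed and sits in the interval by construction.
D) Wrong — coverage applies to intervals containing μ, not to future x̄ values.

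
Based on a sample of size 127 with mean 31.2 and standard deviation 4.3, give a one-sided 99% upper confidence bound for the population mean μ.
μ ≤ 32.10

Upper bound (one-sided):
t* = 2.356 (one-sided for 99%)
Upper bound = x̄ + t* · s/√n = 31.2 + 2.356 · 4.3/√127 = 32.10

We are 99% confident that μ ≤ 32.10.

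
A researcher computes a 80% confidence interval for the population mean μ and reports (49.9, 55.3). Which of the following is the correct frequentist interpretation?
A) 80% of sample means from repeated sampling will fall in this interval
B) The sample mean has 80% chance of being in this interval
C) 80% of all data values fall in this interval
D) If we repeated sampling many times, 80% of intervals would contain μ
D

A) Wrong — coverage applies to intervals containing μ, not to future x̄ values.
B) Wrong — x̄ is observed and sits in the interval by construction.
C) Wrong — a CI is about the parameter μ, not individual data values.
D) Correct — this is the frequentist long-run coverage interpretation.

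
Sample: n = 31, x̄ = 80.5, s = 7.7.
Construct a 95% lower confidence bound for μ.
μ ≥ 78.15

Lower bound (one-sided):
t* = 1.697 (one-sided for 95%)
Lower bound = x̄ - t* · s/√n = 80.5 - 1.697 · 7.7/√31 = 78.15

We are 95% confident that μ ≥ 78.15.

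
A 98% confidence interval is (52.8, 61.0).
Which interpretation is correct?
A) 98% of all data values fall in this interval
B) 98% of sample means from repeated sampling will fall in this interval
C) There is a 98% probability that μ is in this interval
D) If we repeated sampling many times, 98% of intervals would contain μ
D

A) Wrong — a CI is about the parameter μ, not individual data values.
B) Wrong — coverage applies to intervals containing μ, not to future x̄ values.
C) Wrong — μ is fixed; the randomness lives in the interval, not in μ.
D) Correct — this is the frequentist long-run coverage interpretation.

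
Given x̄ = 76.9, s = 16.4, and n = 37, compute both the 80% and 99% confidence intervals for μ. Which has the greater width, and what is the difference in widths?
99% CI is wider by 7.62

df = 36
80% CI: t* = 1.306, (73.38, 80.42), width = 2 · t* · s/√n = 7.04
99% CI: t* = 2.719, (69.57, 84.23), width = 2 · t* · s/√n = 14.66

The 99% CI is wider by 14.66 - 7.04 = 7.62.
Higher confidence requires a wider interval.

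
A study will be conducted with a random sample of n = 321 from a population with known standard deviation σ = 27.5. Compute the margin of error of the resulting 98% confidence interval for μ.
Margin of error = 3.57

Margin of error = z* · σ/√n
= 2.326 · 27.5/√321
= 2.326 · 27.5/17.9165
= 3.57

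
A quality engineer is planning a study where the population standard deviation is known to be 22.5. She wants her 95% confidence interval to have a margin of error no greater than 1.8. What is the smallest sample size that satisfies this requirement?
n ≥ 601

For margin E ≤ 1.8:
n ≥ (z* · σ / E)²
n ≥ (1.960 · 22.5 / 1.8)²
n ≥ 600.25

Minimum n = 601 (rounding up)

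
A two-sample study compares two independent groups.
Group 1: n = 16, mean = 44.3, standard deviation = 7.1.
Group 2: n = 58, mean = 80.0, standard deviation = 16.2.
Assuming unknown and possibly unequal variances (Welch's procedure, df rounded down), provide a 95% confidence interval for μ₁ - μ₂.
(-41.25, -30.15)

Difference: x̄₁ - x̄₂ = -35.70
SE = √(s₁²/n₁ + s₂²/n₂) = √(7.1²/16 + 16.2²/58) = 2.7705
df = 57.70 → 57 (Welch–Satterthwaite, rounded down)
t* = 2.002

CI: -35.70 ± 2.002 · 2.7705 = -35.70 ± 5.55 = (-41.25, -30.15)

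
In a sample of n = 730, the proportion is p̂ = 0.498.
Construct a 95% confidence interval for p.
(0.462, 0.534)

Proportion CI:
SE = √(p̂(1-p̂)/n) = √(0.498 · 0.502 / 730) = 0.01851

z* = 1.960
Margin = z* · SE = 1.960 · 0.01851 = 0.0363

CI: 0.498 ± 0.0363 = (0.462, 0.534)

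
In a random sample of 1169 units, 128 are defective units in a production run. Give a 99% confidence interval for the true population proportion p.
(0.086, 0.133)

Proportion CI:
p̂ = 128/1169 = 0.10950
SE = √(p̂(1-p̂)/n) = √(0.10950 · 0.89050 / 1169) = 0.00913

z* = 2.576
Margin = z* · SE = 2.576 · 0.00913 = 0.0235

CI: 0.10950 ± 0.0235 = (0.086, 0.133)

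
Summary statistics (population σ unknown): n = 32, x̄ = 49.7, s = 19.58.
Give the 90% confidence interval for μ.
(43.83, 55.57)

t-interval (σ unknown):
df = n - 1 = 31
t* = 1.696 for 90% confidence

Margin of error = t* · s/√n = 1.696 · 19.58/√32 = 5.87

CI: (43.83, 55.57)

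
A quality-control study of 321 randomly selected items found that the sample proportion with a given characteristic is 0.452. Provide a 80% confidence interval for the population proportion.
(0.416, 0.488)

Proportion CI:
SE = √(p̂(1-p̂)/n) = √(0.452 · 0.548 / 321) = 0.02778

z* = 1.282
Margin = z* · SE = 1.282 · 0.02778 = 0.0356

CI: 0.452 ± 0.0356 = (0.416, 0.488)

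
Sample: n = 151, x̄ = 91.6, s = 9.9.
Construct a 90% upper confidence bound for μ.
μ ≤ 92.64

Upper bound (one-sided):
t* = 1.287 (one-sided for 90%)
Upper bound = x̄ + t* · s/√n = 91.6 + 1.287 · 9.9/√151 = 92.64

We are 90% confident that μ ≤ 92.64.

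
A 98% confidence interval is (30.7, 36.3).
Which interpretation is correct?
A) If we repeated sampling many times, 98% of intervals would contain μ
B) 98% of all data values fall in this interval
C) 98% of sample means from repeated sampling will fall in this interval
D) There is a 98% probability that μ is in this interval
A

A) Correct — this is the frequentist long-run coverage interpretation.
B) Wrong — a CI is about the parameter μ, not individual data values.
C) Wrong — coverage applies to intervals containing μ, not to future x̄ values.
D) Wrong — μ is fixed; the randomness lives in the interval, not in μ.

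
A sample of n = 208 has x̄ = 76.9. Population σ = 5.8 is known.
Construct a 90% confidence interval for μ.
(76.24, 77.56)

z-interval (σ known):
z* = 1.645 for 90% confidence

Margin of error = z* · σ/√n = 1.645 · 5.8/√208 = 0.66

CI: (76.9 - 0.66, 76.9 + 0.66) = (76.24, 77.56)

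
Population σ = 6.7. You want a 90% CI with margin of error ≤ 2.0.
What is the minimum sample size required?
n ≥ 31

For margin E ≤ 2.0:
n ≥ (z* · σ / E)²
n ≥ (1.645 · 6.7 / 2.0)²
n ≥ 30.37

Minimum n = 31 (rounding up)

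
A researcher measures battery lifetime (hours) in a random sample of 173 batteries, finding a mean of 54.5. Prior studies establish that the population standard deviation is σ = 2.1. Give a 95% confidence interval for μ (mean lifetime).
(54.19, 54.81)

z-interval (σ known):
z* = 1.960 for 95% confidence

Margin of error = z* · σ/√n = 1.960 · 2.1/√173 = 0.31

CI: (54.5 - 0.31, 54.5 + 0.31) = (54.19, 54.81)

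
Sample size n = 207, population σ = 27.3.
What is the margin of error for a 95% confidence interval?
Margin of error = 3.72

Margin of error = z* · σ/√n
= 1.960 · 27.3/√207
= 1.960 · 27.3/14.3875
= 3.72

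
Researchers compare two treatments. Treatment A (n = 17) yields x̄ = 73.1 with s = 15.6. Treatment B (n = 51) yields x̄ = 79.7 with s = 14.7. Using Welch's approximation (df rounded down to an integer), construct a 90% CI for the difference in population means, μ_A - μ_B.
(-13.95, 0.75)

Difference: x̄₁ - x̄₂ = -6.60
SE = √(s₁²/n₁ + s₂²/n₂) = √(15.6²/17 + 14.7²/51) = 4.3072
df = 26.14 → 26 (Welch–Satterthwaite, rounded down)
t* = 1.706

CI: -6.60 ± 1.706 · 4.3072 = -6.60 ± 7.35 = (-13.95, 0.75)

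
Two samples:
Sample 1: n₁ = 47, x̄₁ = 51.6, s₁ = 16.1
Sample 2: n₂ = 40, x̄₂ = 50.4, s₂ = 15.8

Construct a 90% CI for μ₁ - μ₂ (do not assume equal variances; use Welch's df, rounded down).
(-4.50, 6.90)

Difference: x̄₁ - x̄₂ = 1.20
SE = √(s₁²/n₁ + s₂²/n₂) = √(16.1²/47 + 15.8²/40) = 3.4287
df = 83.26 → 83 (Welch–Satterthwaite, rounded down)
t* = 1.663

CI: 1.20 ± 1.663 · 3.4287 = 1.20 ± 5.70 = (-4.50, 6.90)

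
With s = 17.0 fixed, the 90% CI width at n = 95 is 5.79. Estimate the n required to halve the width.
n ≈ 380

CI width ∝ 1/√n
To reduce width by factor 2, need √n to grow by 2 → need 2² = 4 times as many samples.

Current: n = 95, width = 5.79
New: n = 380, width ≈ 2.88

Width reduced by factor of 5.79/2.88 = 2.01.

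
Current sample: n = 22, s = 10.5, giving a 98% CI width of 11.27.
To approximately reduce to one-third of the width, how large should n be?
n ≈ 198

CI width ∝ 1/√n
To reduce width by factor 3, need √n to grow by 3 → need 3² = 9 times as many samples.

Current: n = 22, width = 11.27
New: n = 198, width ≈ 3.50

Width reduced by factor of 11.27/3.50 = 3.22.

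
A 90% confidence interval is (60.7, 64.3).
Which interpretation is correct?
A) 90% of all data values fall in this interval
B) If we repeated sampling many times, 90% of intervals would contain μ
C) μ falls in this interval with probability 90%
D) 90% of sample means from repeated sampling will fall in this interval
B

A) Wrong — a CI is about the parameter μ, not individual data values.
B) Correct — this is the frequentist long-run coverage interpretation.
C) Wrong — μ is fixed; the randomness lives in the interval, not in μ.
D) Wrong — coverage applies to intervals containing μ, not to future x̄ values.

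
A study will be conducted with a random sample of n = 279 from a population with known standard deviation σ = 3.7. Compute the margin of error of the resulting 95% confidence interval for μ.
Margin of error = 0.43

Margin of error = z* · σ/√n
= 1.960 · 3.7/√279
= 1.960 · 3.7/16.7033
= 0.43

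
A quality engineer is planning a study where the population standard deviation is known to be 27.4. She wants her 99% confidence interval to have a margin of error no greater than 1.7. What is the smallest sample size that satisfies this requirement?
n ≥ 1724

For margin E ≤ 1.7:
n ≥ (z* · σ / E)²
n ≥ (2.576 · 27.4 / 1.7)²
n ≥ 1723.83

Minimum n = 1724 (rounding up)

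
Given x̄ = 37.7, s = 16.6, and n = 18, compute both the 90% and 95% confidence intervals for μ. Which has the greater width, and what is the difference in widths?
95% CI is wider by 2.89

df = 17
90% CI: t* = 1.740, (30.89, 44.51), width = 2 · t* · s/√n = 13.62
95% CI: t* = 2.110, (29.44, 45.96), width = 2 · t* · s/√n = 16.51

The 95% CI is wider by 16.51 - 13.62 = 2.89.
Higher confidence requires a wider interval.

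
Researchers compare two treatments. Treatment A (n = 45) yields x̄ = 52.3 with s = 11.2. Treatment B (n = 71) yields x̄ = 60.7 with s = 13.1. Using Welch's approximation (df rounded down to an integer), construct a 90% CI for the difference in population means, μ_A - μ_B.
(-12.19, -4.61)

Difference: x̄₁ - x̄₂ = -8.40
SE = √(s₁²/n₁ + s₂²/n₂) = √(11.2²/45 + 13.1²/71) = 2.2814
df = 104.16 → 104 (Welch–Satterthwaite, rounded down)
t* = 1.660

CI: -8.40 ± 1.660 · 2.2814 = -8.40 ± 3.79 = (-12.19, -4.61)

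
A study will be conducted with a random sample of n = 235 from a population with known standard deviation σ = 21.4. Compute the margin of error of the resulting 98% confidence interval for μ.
Margin of error = 3.25

Margin of error = z* · σ/√n
= 2.326 · 21.4/√235
= 2.326 · 21.4/15.3297
= 3.25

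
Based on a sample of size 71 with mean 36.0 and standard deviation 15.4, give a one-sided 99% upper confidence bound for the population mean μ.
μ ≤ 40.35

Upper bound (one-sided):
t* = 2.381 (one-sided for 99%)
Upper bound = x̄ + t* · s/√n = 36.0 + 2.381 · 15.4/√71 = 40.35

We are 99% confident that μ ≤ 40.35.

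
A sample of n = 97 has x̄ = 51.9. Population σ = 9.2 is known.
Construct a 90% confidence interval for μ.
(50.36, 53.44)

z-interval (σ known):
z* = 1.645 for 90% confidence

Margin of error = z* · σ/√n = 1.645 · 9.2/√97 = 1.54

CI: (51.9 - 1.54, 51.9 + 1.54) = (50.36, 53.44)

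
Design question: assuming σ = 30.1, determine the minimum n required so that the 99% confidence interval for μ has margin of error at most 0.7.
n ≥ 12270

For margin E ≤ 0.7:
n ≥ (z* · σ / E)²
n ≥ (2.576 · 30.1 / 0.7)²
n ≥ 12269.55

Minimum n = 12270 (rounding up)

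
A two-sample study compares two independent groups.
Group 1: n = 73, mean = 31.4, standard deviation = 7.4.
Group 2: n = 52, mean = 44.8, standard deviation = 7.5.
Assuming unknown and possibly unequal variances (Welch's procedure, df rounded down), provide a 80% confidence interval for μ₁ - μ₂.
(-15.14, -11.66)

Difference: x̄₁ - x̄₂ = -13.40
SE = √(s₁²/n₁ + s₂²/n₂) = √(7.4²/73 + 7.5²/52) = 1.3535
df = 109.10 → 109 (Welch–Satterthwaite, rounded down)
t* = 1.289

CI: -13.40 ± 1.289 · 1.3535 = -13.40 ± 1.74 = (-15.14, -11.66)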